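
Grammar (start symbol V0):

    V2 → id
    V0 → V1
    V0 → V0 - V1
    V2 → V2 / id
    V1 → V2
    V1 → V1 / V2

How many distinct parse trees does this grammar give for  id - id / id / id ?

Parse trees for id - id / id / id:
  [V0 [V0 [V1 [V2 id]]] - [V1 [V2 [V2 [V2 id] / id] / id]]]
  [V0 [V0 [V1 [V2 id]]] - [V1 [V1 [V2 id]] / [V2 [V2 id] / id]]]
  [V0 [V0 [V1 [V2 id]]] - [V1 [V1 [V2 [V2 id] / id]] / [V2 id]]]
  [V0 [V0 [V1 [V2 id]]] - [V1 [V1 [V1 [V2 id]] / [V2 id]] / [V2 id]]]

4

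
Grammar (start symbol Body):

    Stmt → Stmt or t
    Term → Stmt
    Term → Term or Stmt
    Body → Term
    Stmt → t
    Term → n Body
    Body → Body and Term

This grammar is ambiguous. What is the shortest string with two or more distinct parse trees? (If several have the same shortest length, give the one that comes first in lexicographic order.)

length 1: no string has ≥2 trees
length 2: no string has ≥2 trees
length 3: t or t has 2 parse trees

Two derivations of t or t:
  Body ⇒ Term ⇒ Stmt ⇒ Stmt or t ⇒ t or t
  Body ⇒ Term ⇒ Term or Stmt ⇒ Stmt or Stmt ⇒ t or Stmt ⇒ t or t

t or t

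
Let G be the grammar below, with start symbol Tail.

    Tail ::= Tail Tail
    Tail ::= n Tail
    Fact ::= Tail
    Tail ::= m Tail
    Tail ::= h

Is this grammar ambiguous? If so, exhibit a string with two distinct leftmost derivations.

Ambiguous

Witness: h h h

Derivation 1: Tail ⇒ Tail Tail ⇒ Tail Tail Tail ⇒ h Tail Tail ⇒ h h Tail ⇒ h h h
Derivation 2: Tail ⇒ Tail Tail ⇒ h Tail ⇒ h Tail Tail ⇒ h h Tail ⇒ h h h

Two distinct leftmost derivations for the same string.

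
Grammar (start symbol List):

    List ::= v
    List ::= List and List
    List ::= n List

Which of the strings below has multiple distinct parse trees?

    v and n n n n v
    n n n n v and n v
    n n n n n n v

n n n n v and n v

v and n n n n v: 1 tree
n n n n v and n v: 5 trees
n n n n n n v: 1 tree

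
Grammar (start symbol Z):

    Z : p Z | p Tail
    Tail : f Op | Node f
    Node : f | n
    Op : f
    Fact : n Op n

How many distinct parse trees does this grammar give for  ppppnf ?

Parse trees for ppppnf:
  [Z p [Z p [Z p [Z p [Tail [Node n] f]]]]]

1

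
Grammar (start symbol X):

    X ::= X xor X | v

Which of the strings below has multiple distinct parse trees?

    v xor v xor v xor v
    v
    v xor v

v xor v xor v xor v

v xor v xor v xor v: 5 trees
v: 1 tree
v xor v: 1 tree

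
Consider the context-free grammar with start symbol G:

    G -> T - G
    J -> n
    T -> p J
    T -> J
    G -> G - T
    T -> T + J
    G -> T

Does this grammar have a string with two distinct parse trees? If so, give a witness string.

Ambiguous

Witness: n - n

Derivation 1: G ⇒ T - G ⇒ J - G ⇒ n - G ⇒ n - T ⇒ n - J ⇒ n - n
Derivation 2: G ⇒ G - T ⇒ T - T ⇒ J - T ⇒ n - T ⇒ n - J ⇒ n - n

Two distinct leftmost derivations for the same string.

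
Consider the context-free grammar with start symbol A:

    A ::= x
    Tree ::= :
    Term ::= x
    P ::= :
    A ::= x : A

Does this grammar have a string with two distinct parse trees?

Unambiguous

(Term, P, Tree are unreachable from A, so their rules don't affect L(A).) Right-recursive list with a separator: after each atom, whether the separator follows determines the rule. One parse per string.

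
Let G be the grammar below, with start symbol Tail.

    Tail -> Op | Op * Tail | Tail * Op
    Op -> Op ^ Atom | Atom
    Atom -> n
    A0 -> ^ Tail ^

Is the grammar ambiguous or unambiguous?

Witness: n * n

Derivation 1: Tail ⇒ Op * Tail ⇒ Atom * Tail ⇒ n * Tail ⇒ n * Op ⇒ n * Atom ⇒ n * n
Derivation 2: Tail ⇒ Tail * Op ⇒ Op * Op ⇒ Atom * Op ⇒ n * Op ⇒ n * Atom ⇒ n * n

Two distinct leftmost derivations for the same string.

Ambiguous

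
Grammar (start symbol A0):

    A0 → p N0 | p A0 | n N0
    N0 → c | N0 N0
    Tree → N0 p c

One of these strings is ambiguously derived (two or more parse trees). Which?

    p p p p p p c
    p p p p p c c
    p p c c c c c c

p p c c c c c c

p p p p p p c: 1 tree
p p p p p c c: 1 tree
p p c c c c c c: 42 trees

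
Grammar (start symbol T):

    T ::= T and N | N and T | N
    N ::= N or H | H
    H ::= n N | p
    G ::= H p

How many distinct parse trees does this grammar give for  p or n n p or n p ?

Parse trees for p or n n p or n p:
  [T [N [N [H p]] or [H n [N [N [H n [N [H p]]]] or [H n [N [H p]]]]]]]
  [T [N [N [H p]] or [H n [N [H n [N [N [H p]] or [H n [N [H p]]]]]]]]]
  [T [N [N [N [H p]] or [H n [N [H n [N [H p]]]]]] or [H n [N [H p]]]]]

3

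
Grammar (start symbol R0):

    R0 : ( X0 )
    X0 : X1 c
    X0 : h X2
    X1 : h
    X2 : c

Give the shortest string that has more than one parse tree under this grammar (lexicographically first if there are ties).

length 4: ( h c ) has 2 parse trees

Two derivations of ( h c ):
  R0 ⇒ ( X0 ) ⇒ ( X1 c ) ⇒ ( h c )
  R0 ⇒ ( X0 ) ⇒ ( h X2 ) ⇒ ( h c )

( h c )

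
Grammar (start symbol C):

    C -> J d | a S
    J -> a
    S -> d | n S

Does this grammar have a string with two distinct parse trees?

Witness: a d

Derivation 1: C ⇒ J d ⇒ a d
Derivation 2: C ⇒ a S ⇒ a d

Two distinct leftmost derivations for the same string.

Ambiguous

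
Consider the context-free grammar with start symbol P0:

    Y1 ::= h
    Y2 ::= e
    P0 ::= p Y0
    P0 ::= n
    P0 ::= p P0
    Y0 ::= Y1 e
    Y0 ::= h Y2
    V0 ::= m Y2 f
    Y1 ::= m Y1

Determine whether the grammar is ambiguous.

Witness: p h e

Derivation 1: P0 ⇒ p Y0 ⇒ p Y1 e ⇒ p h e
Derivation 2: P0 ⇒ p Y0 ⇒ p h Y2 ⇒ p h e

Two distinct leftmost derivations for the same string.

Ambiguous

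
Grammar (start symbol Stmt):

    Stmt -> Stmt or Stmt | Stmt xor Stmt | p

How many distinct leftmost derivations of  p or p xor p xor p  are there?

Parse trees for p or p xor p xor p:
  [Stmt [Stmt p] or [Stmt [Stmt p] xor [Stmt [Stmt p] xor [Stmt p]]]]
  [Stmt [Stmt p] or [Stmt [Stmt [Stmt p] xor [Stmt p]] xor [Stmt p]]]
  [Stmt [Stmt [Stmt p] or [Stmt p]] xor [Stmt [Stmt p] xor [Stmt p]]]
  [Stmt [Stmt [Stmt p] or [Stmt [Stmt p] xor [Stmt p]]] xor [Stmt p]]
  [Stmt [Stmt [Stmt [Stmt p] or [Stmt p]] xor [Stmt p]] xor [Stmt p]]

5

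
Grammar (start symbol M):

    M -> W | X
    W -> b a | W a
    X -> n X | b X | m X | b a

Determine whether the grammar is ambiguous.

Ambiguous

Witness: b a

Derivation 1: M ⇒ W ⇒ b a
Derivation 2: M ⇒ X ⇒ b a

Two distinct leftmost derivations for the same string.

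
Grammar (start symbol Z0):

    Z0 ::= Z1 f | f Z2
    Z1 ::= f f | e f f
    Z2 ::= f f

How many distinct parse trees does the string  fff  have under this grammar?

Parse trees for fff:
  [Z0 [Z1 f f] f]
  [Z0 f [Z2 f f]]

2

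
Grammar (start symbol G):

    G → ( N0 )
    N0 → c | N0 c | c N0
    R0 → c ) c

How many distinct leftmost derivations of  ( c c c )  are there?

4

Parse trees for ( c c c ):
  [G ( [N0 [N0 [N0 c] c] c] )]
  [G ( [N0 [N0 c [N0 c]] c] )]
  [G ( [N0 c [N0 [N0 c] c]] )]
  [G ( [N0 c [N0 c [N0 c]]] )]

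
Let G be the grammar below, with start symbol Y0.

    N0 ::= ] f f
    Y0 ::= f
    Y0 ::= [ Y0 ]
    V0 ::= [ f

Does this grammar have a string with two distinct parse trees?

Only Y0 is reachable from Y0; ignoring the rest: Each string is a nest of matched brackets around a single atom. An opening bracket forces the recursive rule; an atom forces the base rule.

Unambiguous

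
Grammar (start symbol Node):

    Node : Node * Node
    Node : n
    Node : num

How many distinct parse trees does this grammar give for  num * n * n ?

Parse trees for num * n * n:
  [Node [Node num] * [Node [Node n] * [Node n]]]
  [Node [Node [Node num] * [Node n]] * [Node n]]

2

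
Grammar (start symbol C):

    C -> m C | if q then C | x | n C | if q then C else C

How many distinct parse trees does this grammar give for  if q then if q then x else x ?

Parse trees for if q then if q then x else x:
  [C if q then [C if q then [C x] else [C x]]]
  [C if q then [C if q then [C x]] else [C x]]

2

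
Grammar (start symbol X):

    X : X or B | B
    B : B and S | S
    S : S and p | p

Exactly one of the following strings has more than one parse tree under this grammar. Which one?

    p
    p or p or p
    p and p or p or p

p and p or p or p

p: 1 tree
p or p or p: 1 tree
p and p or p or p: 2 trees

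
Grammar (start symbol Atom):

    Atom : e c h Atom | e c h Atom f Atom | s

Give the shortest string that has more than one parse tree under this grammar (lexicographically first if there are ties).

length 1: no string has ≥2 trees
length 4: no string has ≥2 trees
length 6: no string has ≥2 trees
length 7: no string has ≥2 trees
length 9: e c h e c h s f s has 2 parse trees

Two derivations of e c h e c h s f s:
  Atom ⇒ e c h Atom ⇒ e c h e c h Atom f Atom ⇒ e c h e c h s f Atom ⇒ e c h e c h s f s
  Atom ⇒ e c h Atom f Atom ⇒ e c h e c h Atom f Atom ⇒ e c h e c h s f Atom ⇒ e c h e c h s f s

e c h e c h s f s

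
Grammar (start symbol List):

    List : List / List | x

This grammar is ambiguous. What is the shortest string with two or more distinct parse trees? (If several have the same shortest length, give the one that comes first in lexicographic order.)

length 1: no string has ≥2 trees
length 3: no string has ≥2 trees
length 5: x / x / x has 2 parse trees

Two derivations of x / x / x:
  List ⇒ List / List ⇒ List / List / List ⇒ x / List / List ⇒ x / x / List ⇒ x / x / x
  List ⇒ List / List ⇒ x / List ⇒ x / List / List ⇒ x / x / List ⇒ x / x / x

x / x / x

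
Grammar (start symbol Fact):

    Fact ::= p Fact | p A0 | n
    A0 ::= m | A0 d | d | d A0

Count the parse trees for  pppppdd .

2

Parse trees for pppppdd:
  [Fact p [Fact p [Fact p [Fact p [Fact p [A0 [A0 d] d]]]]]]
  [Fact p [Fact p [Fact p [Fact p [Fact p [A0 d [A0 d]]]]]]]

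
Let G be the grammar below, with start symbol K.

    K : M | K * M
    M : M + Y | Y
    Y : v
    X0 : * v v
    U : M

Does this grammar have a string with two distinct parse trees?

Unambiguous

Only K, M, Y are reachable from K; ignoring the rest: The grammar is stratified — K handles '*' (left-recursive), M handles '+', Y atoms. Each operator has a fixed associativity and precedence level, so every string has one parse.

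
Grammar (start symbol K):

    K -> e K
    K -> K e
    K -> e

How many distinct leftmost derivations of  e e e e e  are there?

Parse trees for e e e e e (showing first 6 of 16):
  [K e [K e [K e [K e [K e]]]]]
  [K e [K e [K e [K [K e] e]]]]
  [K e [K e [K [K e [K e]] e]]]
  [K e [K e [K [K [K e] e] e]]]
  [K e [K [K e [K e [K e]]] e]]
  [K e [K [K e [K [K e] e]] e]]

16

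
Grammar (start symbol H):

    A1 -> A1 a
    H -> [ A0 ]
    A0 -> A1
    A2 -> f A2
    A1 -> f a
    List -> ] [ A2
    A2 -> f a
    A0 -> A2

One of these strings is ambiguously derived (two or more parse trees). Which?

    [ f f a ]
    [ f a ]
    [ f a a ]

[ f f a ]: 1 tree
[ f a ]: 2 trees
[ f a a ]: 1 tree

[ f a ]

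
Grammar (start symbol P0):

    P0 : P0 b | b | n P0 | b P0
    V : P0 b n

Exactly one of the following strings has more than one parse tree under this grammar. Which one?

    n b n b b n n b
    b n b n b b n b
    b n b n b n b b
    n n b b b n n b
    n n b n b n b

n b n b b n n b: 1 tree
b n b n b b n b: 1 tree
b n b n b n b b: 8 trees
n n b b b n n b: 1 tree
n n b n b n b: 1 tree

b n b n b n b b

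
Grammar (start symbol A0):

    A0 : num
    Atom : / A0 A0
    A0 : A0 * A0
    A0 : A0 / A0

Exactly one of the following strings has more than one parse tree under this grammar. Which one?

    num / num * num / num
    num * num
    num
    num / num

num / num * num / num: 5 trees
num * num: 1 tree
num: 1 tree
num / num: 1 tree

num / num * num / num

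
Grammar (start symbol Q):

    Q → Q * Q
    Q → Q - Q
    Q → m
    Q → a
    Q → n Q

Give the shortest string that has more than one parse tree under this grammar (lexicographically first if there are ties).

length 1: no string has ≥2 trees
length 2: no string has ≥2 trees
length 3: no string has ≥2 trees
length 4: n a * a has 2 parse trees

Two derivations of n a * a:
  Q ⇒ Q * Q ⇒ n Q * Q ⇒ n a * Q ⇒ n a * a
  Q ⇒ n Q ⇒ n Q * Q ⇒ n a * Q ⇒ n a * a

n a * a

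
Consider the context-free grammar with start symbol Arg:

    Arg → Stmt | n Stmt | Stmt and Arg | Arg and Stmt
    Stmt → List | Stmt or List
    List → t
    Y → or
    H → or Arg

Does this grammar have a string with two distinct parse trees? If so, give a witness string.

Witness: t and t

Derivation 1: Arg ⇒ Stmt and Arg ⇒ List and Arg ⇒ t and Arg ⇒ t and Stmt ⇒ t and List ⇒ t and t
Derivation 2: Arg ⇒ Arg and Stmt ⇒ Stmt and Stmt ⇒ List and Stmt ⇒ t and Stmt ⇒ t and List ⇒ t and t

Two distinct leftmost derivations for the same string.

Ambiguous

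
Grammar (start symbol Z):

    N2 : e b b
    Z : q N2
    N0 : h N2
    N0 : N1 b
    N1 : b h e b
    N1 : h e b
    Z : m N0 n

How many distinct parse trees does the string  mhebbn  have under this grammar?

Parse trees for mhebbn:
  [Z m [N0 h [N2 e b b]] n]
  [Z m [N0 [N1 h e b] b] n]

2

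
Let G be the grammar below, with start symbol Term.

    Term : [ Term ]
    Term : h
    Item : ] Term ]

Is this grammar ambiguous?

Unambiguous

Only Term is reachable from Term; ignoring the rest: Each string is a nest of matched brackets around a single atom. An opening bracket forces the recursive rule; an atom forces the base rule.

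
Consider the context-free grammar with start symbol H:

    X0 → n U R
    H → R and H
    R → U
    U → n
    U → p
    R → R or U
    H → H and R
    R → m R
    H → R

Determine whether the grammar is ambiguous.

Witness: n and n

Derivation 1: H ⇒ R and H ⇒ U and H ⇒ n and H ⇒ n and R ⇒ n and U ⇒ n and n
Derivation 2: H ⇒ H and R ⇒ R and R ⇒ U and R ⇒ n and R ⇒ n and U ⇒ n and n

Two distinct leftmost derivations for the same string.

Ambiguous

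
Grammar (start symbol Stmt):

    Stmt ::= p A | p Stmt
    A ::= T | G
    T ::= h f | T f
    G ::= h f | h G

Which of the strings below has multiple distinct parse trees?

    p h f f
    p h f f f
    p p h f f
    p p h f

p p h f

p h f f: 1 tree
p h f f f: 1 tree
p p h f f: 1 tree
p p h f: 2 trees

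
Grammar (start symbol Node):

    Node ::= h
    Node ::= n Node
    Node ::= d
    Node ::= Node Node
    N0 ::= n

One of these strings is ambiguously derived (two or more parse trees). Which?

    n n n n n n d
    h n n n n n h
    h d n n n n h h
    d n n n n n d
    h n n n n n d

n n n n n n d: 1 tree
h n n n n n h: 1 tree
h d n n n n h h: 13 trees
d n n n n n d: 1 tree
h n n n n n d: 1 tree

h d n n n n h h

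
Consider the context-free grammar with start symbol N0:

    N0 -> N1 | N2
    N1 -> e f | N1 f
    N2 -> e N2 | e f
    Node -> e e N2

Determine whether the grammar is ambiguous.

Witness: e f

Derivation 1: N0 ⇒ N1 ⇒ e f
Derivation 2: N0 ⇒ N2 ⇒ e f

Two distinct leftmost derivations for the same string.

Ambiguous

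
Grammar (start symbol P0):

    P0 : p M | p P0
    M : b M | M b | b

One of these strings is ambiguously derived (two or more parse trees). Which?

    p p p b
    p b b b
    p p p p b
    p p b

p b b b

p p p b: 1 tree
p b b b: 4 trees
p p p p b: 1 tree
p p b: 1 tree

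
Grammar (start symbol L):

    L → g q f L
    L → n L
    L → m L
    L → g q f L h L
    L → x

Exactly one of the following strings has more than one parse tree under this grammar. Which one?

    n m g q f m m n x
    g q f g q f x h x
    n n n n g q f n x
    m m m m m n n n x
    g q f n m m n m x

g q f g q f x h x

n m g q f m m n x: 1 tree
g q f g q f x h x: 2 trees
n n n n g q f n x: 1 tree
m m m m m n n n x: 1 tree
g q f n m m n m x: 1 tree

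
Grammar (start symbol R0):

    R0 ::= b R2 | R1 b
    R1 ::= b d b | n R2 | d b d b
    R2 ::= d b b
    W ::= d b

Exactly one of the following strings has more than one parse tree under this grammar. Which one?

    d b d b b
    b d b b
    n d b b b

b d b b

d b d b b: 1 tree
b d b b: 2 trees
n d b b b: 1 tree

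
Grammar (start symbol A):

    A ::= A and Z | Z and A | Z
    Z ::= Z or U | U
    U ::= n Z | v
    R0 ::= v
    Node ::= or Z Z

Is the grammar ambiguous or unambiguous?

Ambiguous

Witness: v and v

Derivation 1: A ⇒ A and Z ⇒ Z and Z ⇒ U and Z ⇒ v and Z ⇒ v and U ⇒ v and v
Derivation 2: A ⇒ Z and A ⇒ U and A ⇒ v and A ⇒ v and Z ⇒ v and U ⇒ v and v

Two distinct leftmost derivations for the same string.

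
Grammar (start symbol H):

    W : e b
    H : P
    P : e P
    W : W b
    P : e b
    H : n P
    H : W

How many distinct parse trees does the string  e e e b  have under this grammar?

Parse trees for e e e b:
  [H [P e [P e [P e b]]]]

1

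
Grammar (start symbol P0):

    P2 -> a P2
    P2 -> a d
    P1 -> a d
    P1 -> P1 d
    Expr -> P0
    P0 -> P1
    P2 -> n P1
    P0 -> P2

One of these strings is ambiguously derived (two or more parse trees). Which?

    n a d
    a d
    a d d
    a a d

a d

n a d: 1 tree
a d: 2 trees
a d d: 1 tree
a a d: 1 tree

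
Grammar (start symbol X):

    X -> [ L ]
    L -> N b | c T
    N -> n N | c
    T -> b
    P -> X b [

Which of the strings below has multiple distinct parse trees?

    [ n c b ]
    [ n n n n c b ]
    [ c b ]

[ n c b ]: 1 tree
[ n n n n c b ]: 1 tree
[ c b ]: 2 trees

[ c b ]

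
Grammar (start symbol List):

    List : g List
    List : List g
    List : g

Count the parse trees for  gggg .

Parse trees for gggg:
  [List g [List g [List g [List g]]]]
  [List g [List g [List [List g] g]]]
  [List g [List [List g [List g]] g]]
  [List g [List [List [List g] g] g]]
  [List [List g [List g [List g]]] g]
  [List [List g [List [List g] g]] g]
  [List [List [List g [List g]] g] g]
  [List [List [List [List g] g] g] g]

8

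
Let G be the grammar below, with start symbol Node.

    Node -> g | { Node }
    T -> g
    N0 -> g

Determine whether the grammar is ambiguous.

Unambiguous

Only Node is reachable from Node; ignoring the rest: L(Node) is { openⁿ atom closeⁿ : n ≥ 0 }. The bracket depth fixes n, and the derivation is forced at every step.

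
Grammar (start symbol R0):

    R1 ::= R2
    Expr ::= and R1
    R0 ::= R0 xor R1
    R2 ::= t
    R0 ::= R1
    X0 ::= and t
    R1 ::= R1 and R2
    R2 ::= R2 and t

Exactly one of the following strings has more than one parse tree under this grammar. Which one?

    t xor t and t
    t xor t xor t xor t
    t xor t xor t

t xor t and t

t xor t and t: 2 trees
t xor t xor t xor t: 1 tree
t xor t xor t: 1 tree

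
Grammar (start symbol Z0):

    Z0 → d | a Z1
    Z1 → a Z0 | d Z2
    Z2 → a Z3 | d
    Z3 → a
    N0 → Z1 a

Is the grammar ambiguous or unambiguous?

Unambiguous

(N0 is unreachable from Z0, so its rules don't affect L(Z0).) Each reachable nonterminal has at most one production per leading terminal, and all productions are right-linear; the derivation is determined token-by-token.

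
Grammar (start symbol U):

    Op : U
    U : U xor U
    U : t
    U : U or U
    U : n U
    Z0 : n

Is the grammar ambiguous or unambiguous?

Witness: n t or t

Derivation 1: U ⇒ U or U ⇒ n U or U ⇒ n t or U ⇒ n t or t
Derivation 2: U ⇒ n U ⇒ n U or U ⇒ n t or U ⇒ n t or t

Two distinct leftmost derivations for the same string.

Ambiguous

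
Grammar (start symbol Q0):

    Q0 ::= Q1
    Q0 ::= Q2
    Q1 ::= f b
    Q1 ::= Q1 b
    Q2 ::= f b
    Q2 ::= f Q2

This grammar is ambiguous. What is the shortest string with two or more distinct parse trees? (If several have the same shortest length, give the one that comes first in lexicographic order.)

length 2: f b has 2 parse trees

Two derivations of f b:
  Q0 ⇒ Q1 ⇒ f b
  Q0 ⇒ Q2 ⇒ f b

f b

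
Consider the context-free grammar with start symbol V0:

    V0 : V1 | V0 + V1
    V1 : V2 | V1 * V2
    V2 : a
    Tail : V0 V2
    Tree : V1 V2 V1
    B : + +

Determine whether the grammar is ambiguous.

Only V0, V1, V2 are reachable from V0; ignoring the rest: The grammar is stratified — V0 handles '+' (left-recursive), V1 handles '*', V2 atoms. Each operator has a fixed associativity and precedence level, so every string has one parse.

Unambiguous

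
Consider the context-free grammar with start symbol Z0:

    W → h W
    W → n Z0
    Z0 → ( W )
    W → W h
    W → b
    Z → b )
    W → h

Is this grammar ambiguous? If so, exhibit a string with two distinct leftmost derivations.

Ambiguous

Witness: ( h h )

Derivation 1: Z0 ⇒ ( W ) ⇒ ( h W ) ⇒ ( h h )
Derivation 2: Z0 ⇒ ( W ) ⇒ ( W h ) ⇒ ( h h )

Two distinct leftmost derivations for the same string.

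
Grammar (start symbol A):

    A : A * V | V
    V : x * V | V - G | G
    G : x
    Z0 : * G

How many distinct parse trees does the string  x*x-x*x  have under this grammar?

Parse trees for x*x-x*x:
  [A [A [A [V [G x]]] * [V [V [G x]] - [G x]]] * [V [G x]]]
  [A [A [V x * [V [V [G x]] - [G x]]]] * [V [G x]]]
  [A [A [V [V x * [V [G x]]] - [G x]]] * [V [G x]]]

3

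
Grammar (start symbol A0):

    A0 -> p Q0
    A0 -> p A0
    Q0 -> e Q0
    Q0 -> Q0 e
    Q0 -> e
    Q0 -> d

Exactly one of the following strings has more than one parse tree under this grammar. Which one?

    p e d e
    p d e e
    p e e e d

p e d e

p e d e: 2 trees
p d e e: 1 tree
p e e e d: 1 tree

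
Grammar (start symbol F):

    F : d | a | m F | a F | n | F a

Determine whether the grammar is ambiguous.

Witness: a a

Derivation 1: F ⇒ a F ⇒ a a
Derivation 2: F ⇒ F a ⇒ a a

Two distinct leftmost derivations for the same string.

Ambiguous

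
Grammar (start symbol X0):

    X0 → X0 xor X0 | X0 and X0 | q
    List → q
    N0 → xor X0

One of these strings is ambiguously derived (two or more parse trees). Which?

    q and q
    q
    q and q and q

q and q and q

q and q: 1 tree
q: 1 tree
q and q and q: 2 trees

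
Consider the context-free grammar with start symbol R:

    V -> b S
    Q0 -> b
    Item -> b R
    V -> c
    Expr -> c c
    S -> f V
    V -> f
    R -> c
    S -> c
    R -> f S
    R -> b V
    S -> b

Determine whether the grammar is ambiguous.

(Q0, Expr, Item are unreachable from R, so their rules don't affect L(R).) Restricted to the reachable nonterminals, every rule has the form A → t or A → t B, and no two rules for the same A share a first terminal. The grammar encodes a DFA — one run per string.

Unambiguous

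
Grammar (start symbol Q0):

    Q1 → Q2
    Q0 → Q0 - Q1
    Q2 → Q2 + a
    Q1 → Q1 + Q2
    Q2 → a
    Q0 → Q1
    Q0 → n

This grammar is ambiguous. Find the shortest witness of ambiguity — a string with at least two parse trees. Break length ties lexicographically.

length 1: no string has ≥2 trees
length 3: a + a has 2 parse trees

Two derivations of a + a:
  Q0 ⇒ Q1 ⇒ Q2 ⇒ Q2 + a ⇒ a + a
  Q0 ⇒ Q1 ⇒ Q1 + Q2 ⇒ Q2 + Q2 ⇒ a + Q2 ⇒ a + a

a + a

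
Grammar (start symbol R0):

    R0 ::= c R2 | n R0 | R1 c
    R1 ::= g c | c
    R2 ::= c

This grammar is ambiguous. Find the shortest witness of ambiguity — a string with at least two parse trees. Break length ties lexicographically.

length 2: c c has 2 parse trees

Two derivations of c c:
  R0 ⇒ c R2 ⇒ c c
  R0 ⇒ R1 c ⇒ c c

c c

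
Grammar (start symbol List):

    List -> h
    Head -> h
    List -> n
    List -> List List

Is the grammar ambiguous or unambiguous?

Witness: h h h

Derivation 1: List ⇒ List List ⇒ h List ⇒ h List List ⇒ h h List ⇒ h h h
Derivation 2: List ⇒ List List ⇒ List List List ⇒ h List List ⇒ h h List ⇒ h h h

Two distinct leftmost derivations for the same string.

Ambiguous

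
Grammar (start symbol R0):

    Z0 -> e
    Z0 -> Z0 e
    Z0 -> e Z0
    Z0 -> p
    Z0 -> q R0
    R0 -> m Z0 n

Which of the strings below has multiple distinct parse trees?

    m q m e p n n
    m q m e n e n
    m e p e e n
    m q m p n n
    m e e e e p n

m q m e p n n: 1 tree
m q m e n e n: 1 tree
m e p e e n: 3 trees
m q m p n n: 1 tree
m e e e e p n: 1 tree

m e p e e n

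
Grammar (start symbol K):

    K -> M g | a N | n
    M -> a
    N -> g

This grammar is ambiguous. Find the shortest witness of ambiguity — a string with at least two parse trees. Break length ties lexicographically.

length 1: no string has ≥2 trees
length 2: a g has 2 parse trees

Two derivations of a g:
  K ⇒ M g ⇒ a g
  K ⇒ a N ⇒ a g

a g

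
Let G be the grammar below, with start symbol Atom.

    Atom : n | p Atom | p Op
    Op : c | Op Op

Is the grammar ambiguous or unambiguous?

Witness: p c c c

Derivation 1: Atom ⇒ p Op ⇒ p Op Op ⇒ p c Op ⇒ p c Op Op ⇒ p c c Op ⇒ p c c c
Derivation 2: Atom ⇒ p Op ⇒ p Op Op ⇒ p Op Op Op ⇒ p c Op Op ⇒ p c c Op ⇒ p c c c

Two distinct leftmost derivations for the same string.

Ambiguous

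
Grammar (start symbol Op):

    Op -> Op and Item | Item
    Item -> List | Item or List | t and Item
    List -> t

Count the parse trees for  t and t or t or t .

Parse trees for t and t or t or t:
  [Op [Op [Item [List t]]] and [Item [Item [Item [List t]] or [List t]] or [List t]]]
  [Op [Item [Item [Item t and [Item [List t]]] or [List t]] or [List t]]]
  [Op [Item [Item t and [Item [Item [List t]] or [List t]]] or [List t]]]
  [Op [Item t and [Item [Item [Item [List t]] or [List t]] or [List t]]]]

4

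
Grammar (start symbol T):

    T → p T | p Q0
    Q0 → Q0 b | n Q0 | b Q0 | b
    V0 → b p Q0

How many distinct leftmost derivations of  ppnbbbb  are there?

Parse trees for ppnbbbb (showing first 6 of 15):
  [T p [T p [Q0 [Q0 [Q0 [Q0 n [Q0 b]] b] b] b]]]
  [T p [T p [Q0 [Q0 [Q0 n [Q0 [Q0 b] b]] b] b]]]
  [T p [T p [Q0 [Q0 [Q0 n [Q0 b [Q0 b]]] b] b]]]
  [T p [T p [Q0 [Q0 n [Q0 [Q0 [Q0 b] b] b]] b]]]
  [T p [T p [Q0 [Q0 n [Q0 [Q0 b [Q0 b]] b]] b]]]
  [T p [T p [Q0 [Q0 n [Q0 b [Q0 [Q0 b] b]]] b]]]

15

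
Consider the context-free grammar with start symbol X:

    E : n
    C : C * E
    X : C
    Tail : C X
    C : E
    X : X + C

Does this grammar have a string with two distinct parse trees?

(Tail is unreachable from X, so its rules don't affect L(X).) The grammar is stratified — X handles '+' (left-recursive), C handles '*', E atoms. Each operator has a fixed associativity and precedence level, so every string has one parse.

Unambiguous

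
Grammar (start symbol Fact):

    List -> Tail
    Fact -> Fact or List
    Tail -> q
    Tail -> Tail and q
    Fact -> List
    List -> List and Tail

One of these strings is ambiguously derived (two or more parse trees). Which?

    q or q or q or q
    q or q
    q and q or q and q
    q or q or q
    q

q or q or q or q: 1 tree
q or q: 1 tree
q and q or q and q: 4 trees
q or q or q: 1 tree
q: 1 tree

q and q or q and q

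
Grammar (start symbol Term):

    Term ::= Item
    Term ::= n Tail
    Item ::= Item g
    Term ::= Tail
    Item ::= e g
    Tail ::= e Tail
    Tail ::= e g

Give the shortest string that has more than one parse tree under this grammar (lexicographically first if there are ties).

length 2: e g has 2 parse trees

Two derivations of e g:
  Term ⇒ Item ⇒ e g
  Term ⇒ Tail ⇒ e g

e g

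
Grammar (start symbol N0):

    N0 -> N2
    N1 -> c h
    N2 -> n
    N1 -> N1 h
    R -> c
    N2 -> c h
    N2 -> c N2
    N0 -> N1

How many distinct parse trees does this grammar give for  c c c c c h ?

1

Parse trees for c c c c c h:
  [N0 [N2 c [N2 c [N2 c [N2 c [N2 c h]]]]]]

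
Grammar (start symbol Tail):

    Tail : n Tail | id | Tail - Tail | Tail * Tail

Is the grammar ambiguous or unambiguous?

Witness: n id * id

Derivation 1: Tail ⇒ n Tail ⇒ n Tail * Tail ⇒ n id * Tail ⇒ n id * id
Derivation 2: Tail ⇒ Tail * Tail ⇒ n Tail * Tail ⇒ n id * Tail ⇒ n id * id

Two distinct leftmost derivations for the same string.

Ambiguous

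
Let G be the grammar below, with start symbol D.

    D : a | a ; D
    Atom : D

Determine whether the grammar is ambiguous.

(Atom is unreachable from D, so its rules don't affect L(D).) The reachable grammar is A → atom sep A | atom. Each atom is followed by either the separator (recurse) or end-of-string (stop) — no choice point.

Unambiguous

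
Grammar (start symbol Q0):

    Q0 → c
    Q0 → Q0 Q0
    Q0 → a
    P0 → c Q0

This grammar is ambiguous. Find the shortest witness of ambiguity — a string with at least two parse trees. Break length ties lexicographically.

length 1: no string has ≥2 trees
length 2: no string has ≥2 trees
length 3: a a a has 2 parse trees

Two derivations of a a a:
  Q0 ⇒ Q0 Q0 ⇒ Q0 Q0 Q0 ⇒ a Q0 Q0 ⇒ a a Q0 ⇒ a a a
  Q0 ⇒ Q0 Q0 ⇒ a Q0 ⇒ a Q0 Q0 ⇒ a a Q0 ⇒ a a a

a a a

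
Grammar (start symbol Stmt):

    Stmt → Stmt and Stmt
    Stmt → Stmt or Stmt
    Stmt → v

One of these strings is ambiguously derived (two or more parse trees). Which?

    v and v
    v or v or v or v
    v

v or v or v or v

v and v: 1 tree
v or v or v or v: 5 trees
v: 1 tree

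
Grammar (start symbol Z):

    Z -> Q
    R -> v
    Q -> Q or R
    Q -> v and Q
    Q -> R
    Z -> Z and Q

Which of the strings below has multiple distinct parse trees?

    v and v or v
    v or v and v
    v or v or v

v and v or v: 3 trees
v or v and v: 1 tree
v or v or v: 1 tree

v and v or v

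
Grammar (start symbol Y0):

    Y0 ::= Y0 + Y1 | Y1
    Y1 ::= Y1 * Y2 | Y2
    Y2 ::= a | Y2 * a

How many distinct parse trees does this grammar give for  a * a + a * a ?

Parse trees for a * a + a * a:
  [Y0 [Y0 [Y1 [Y1 [Y2 a]] * [Y2 a]]] + [Y1 [Y1 [Y2 a]] * [Y2 a]]]
  [Y0 [Y0 [Y1 [Y1 [Y2 a]] * [Y2 a]]] + [Y1 [Y2 [Y2 a] * a]]]
  [Y0 [Y0 [Y1 [Y2 [Y2 a] * a]]] + [Y1 [Y1 [Y2 a]] * [Y2 a]]]
  [Y0 [Y0 [Y1 [Y2 [Y2 a] * a]]] + [Y1 [Y2 [Y2 a] * a]]]

4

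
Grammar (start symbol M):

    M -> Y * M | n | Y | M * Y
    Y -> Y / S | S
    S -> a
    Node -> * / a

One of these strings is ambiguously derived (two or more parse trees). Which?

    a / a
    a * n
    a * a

a / a: 1 tree
a * n: 1 tree
a * a: 2 trees

a * a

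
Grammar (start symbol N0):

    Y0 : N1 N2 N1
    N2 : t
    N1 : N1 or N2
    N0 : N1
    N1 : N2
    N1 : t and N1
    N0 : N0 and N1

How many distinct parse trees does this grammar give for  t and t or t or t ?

4

Parse trees for t and t or t or t:
  [N0 [N1 [N1 [N1 t and [N1 [N2 t]]] or [N2 t]] or [N2 t]]]
  [N0 [N1 [N1 t and [N1 [N1 [N2 t]] or [N2 t]]] or [N2 t]]]
  [N0 [N1 t and [N1 [N1 [N1 [N2 t]] or [N2 t]] or [N2 t]]]]
  [N0 [N0 [N1 [N2 t]]] and [N1 [N1 [N1 [N2 t]] or [N2 t]] or [N2 t]]]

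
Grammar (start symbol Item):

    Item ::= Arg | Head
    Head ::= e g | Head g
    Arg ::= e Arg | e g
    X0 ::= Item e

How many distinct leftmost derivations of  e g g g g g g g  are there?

1

Parse trees for e g g g g g g g:
  [Item [Head [Head [Head [Head [Head [Head [Head e g] g] g] g] g] g] g]]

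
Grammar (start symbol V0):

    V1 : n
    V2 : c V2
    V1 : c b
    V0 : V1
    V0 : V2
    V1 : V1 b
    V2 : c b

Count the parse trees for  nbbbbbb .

1

Parse trees for nbbbbbb:
  [V0 [V1 [V1 [V1 [V1 [V1 [V1 [V1 n] b] b] b] b] b] b]]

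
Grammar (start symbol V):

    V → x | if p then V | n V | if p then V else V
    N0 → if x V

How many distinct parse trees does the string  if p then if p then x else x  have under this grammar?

2

Parse trees for if p then if p then x else x:
  [V if p then [V if p then [V x] else [V x]]]
  [V if p then [V if p then [V x]] else [V x]]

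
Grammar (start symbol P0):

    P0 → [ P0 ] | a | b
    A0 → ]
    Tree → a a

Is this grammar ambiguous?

Only P0 is reachable from P0; ignoring the rest: Each string is a nest of matched brackets around a single atom. An opening bracket forces the recursive rule; an atom forces the base rule.

Unambiguous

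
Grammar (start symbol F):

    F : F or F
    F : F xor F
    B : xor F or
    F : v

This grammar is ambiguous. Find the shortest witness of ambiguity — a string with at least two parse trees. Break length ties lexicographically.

v or v or v

length 1: no string has ≥2 trees
length 3: no string has ≥2 trees
length 5: v or v or v has 2 parse trees

Two derivations of v or v or v:
  F ⇒ F or F ⇒ F or F or F ⇒ v or F or F ⇒ v or v or F ⇒ v or v or v
  F ⇒ F or F ⇒ v or F ⇒ v or F or F ⇒ v or v or F ⇒ v or v or v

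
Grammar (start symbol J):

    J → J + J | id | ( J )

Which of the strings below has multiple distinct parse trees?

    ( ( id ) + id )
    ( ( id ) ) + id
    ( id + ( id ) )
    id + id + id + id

( ( id ) + id ): 1 tree
( ( id ) ) + id: 1 tree
( id + ( id ) ): 1 tree
id + id + id + id: 5 trees

id + id + id + id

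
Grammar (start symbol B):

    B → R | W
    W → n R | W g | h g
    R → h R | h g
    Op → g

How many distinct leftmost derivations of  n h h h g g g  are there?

Parse trees for n h h h g g g:
  [B [W [W [W n [R h [R h [R h g]]]] g] g]]

1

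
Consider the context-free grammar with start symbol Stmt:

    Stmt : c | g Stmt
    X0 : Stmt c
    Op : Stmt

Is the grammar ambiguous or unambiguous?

Only Stmt is reachable from Stmt; ignoring the rest: The reachable rules are right-linear with at most one rule per (nonterminal, next-terminal) pair. Each input token forces the next rule, so parsing is deterministic.

Unambiguous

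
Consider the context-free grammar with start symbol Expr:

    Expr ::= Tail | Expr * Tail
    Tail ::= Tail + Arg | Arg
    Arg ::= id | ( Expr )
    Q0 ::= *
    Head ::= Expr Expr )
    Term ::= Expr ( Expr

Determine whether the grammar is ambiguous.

(Q0, Head, Term are unreachable from Expr, so their rules don't affect L(Expr).) This is a standard precedence ladder (Expr over Tail over Arg), with each level left-recursive on its own operator ('*' at Expr, '+' at Tail). That structure is LR(1), hence unambiguous.

Unambiguous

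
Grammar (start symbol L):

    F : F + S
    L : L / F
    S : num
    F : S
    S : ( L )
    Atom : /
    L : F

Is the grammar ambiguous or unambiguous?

Unambiguous

(Atom is unreachable from L, so its rules don't affect L(L).) This is a standard precedence ladder (L over F over S), with each level left-recursive on its own operator ('/' at L, '+' at F). That structure is LR(1), hence unambiguous.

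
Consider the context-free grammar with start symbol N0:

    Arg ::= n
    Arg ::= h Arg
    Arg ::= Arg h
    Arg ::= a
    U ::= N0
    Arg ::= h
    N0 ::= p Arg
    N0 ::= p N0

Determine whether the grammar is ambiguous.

Ambiguous

Witness: p h h

Derivation 1: N0 ⇒ p Arg ⇒ p h Arg ⇒ p h h
Derivation 2: N0 ⇒ p Arg ⇒ p Arg h ⇒ p h h

Two distinct leftmost derivations for the same string.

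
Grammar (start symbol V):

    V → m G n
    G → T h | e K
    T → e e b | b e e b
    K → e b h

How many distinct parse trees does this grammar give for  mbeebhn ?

Parse trees for mbeebhn:
  [V m [G [T b e e b] h] n]

1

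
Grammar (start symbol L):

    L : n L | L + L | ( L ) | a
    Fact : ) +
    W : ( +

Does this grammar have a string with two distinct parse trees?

Witness: n a + a

Derivation 1: L ⇒ n L ⇒ n L + L ⇒ n a + L ⇒ n a + a
Derivation 2: L ⇒ L + L ⇒ n L + L ⇒ n a + L ⇒ n a + a

Two distinct leftmost derivations for the same string.

Ambiguous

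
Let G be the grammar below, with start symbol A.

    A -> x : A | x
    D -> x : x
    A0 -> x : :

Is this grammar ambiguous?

Unambiguous

Only A is reachable from A; ignoring the rest: Right-recursive list with a separator: after each atom, whether the separator follows determines the rule. One parse per string.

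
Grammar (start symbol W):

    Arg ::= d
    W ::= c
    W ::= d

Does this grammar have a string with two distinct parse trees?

Unambiguous

(Arg is unreachable from W, so its rules don't affect L(W).) Each reachable nonterminal has at most one production per leading terminal, and all productions are right-linear; the derivation is determined token-by-token.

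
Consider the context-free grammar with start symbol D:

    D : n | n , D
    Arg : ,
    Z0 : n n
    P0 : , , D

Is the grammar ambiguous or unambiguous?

Unambiguous

(Arg, Z0, P0 are unreachable from D, so their rules don't affect L(D).) Right-recursive list with a separator: after each atom, whether the separator follows determines the rule. One parse per string.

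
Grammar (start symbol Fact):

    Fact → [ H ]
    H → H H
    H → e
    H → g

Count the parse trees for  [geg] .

2

Parse trees for [geg]:
  [Fact [ [H [H g] [H [H e] [H g]]] ]]
  [Fact [ [H [H [H g] [H e]] [H g]] ]]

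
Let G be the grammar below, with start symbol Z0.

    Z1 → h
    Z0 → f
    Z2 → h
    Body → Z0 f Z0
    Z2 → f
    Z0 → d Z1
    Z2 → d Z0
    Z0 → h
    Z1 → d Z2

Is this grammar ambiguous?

Only Z0, Z1, Z2 are reachable from Z0; ignoring the rest: Restricted to the reachable nonterminals, every rule has the form A → t or A → t B, and no two rules for the same A share a first terminal. The grammar encodes a DFA — one run per string.

Unambiguous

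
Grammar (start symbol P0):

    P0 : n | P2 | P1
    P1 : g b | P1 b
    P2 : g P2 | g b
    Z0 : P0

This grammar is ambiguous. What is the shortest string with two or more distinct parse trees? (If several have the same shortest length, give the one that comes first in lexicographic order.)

g b

length 1: no string has ≥2 trees
length 2: g b has 2 parse trees

Two derivations of g b:
  P0 ⇒ P2 ⇒ g b
  P0 ⇒ P1 ⇒ g b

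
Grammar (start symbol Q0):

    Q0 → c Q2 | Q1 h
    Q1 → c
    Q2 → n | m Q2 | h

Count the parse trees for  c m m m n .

1

Parse trees for c m m m n:
  [Q0 c [Q2 m [Q2 m [Q2 m [Q2 n]]]]]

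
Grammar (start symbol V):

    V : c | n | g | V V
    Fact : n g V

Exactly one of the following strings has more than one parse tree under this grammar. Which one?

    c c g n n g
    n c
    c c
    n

c c g n n g

c c g n n g: 42 trees
n c: 1 tree
c c: 1 tree
n: 1 tree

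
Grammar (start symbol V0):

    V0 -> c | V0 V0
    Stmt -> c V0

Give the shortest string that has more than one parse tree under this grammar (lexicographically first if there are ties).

c c c

length 1: no string has ≥2 trees
length 2: no string has ≥2 trees
length 3: c c c has 2 parse trees

Two derivations of c c c:
  V0 ⇒ V0 V0 ⇒ c V0 ⇒ c V0 V0 ⇒ c c V0 ⇒ c c c
  V0 ⇒ V0 V0 ⇒ V0 V0 V0 ⇒ c V0 V0 ⇒ c c V0 ⇒ c c c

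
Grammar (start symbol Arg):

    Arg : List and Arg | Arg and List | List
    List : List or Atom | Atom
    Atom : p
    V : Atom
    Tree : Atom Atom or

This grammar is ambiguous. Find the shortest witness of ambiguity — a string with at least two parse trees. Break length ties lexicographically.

p and p

length 1: no string has ≥2 trees
length 3: p and p has 2 parse trees

Two derivations of p and p:
  Arg ⇒ List and Arg ⇒ Atom and Arg ⇒ p and Arg ⇒ p and List ⇒ p and Atom ⇒ p and p
  Arg ⇒ Arg and List ⇒ List and List ⇒ Atom and List ⇒ p and List ⇒ p and Atom ⇒ p and p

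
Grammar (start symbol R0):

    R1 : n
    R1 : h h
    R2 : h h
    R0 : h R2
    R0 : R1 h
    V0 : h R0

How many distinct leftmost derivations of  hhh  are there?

2

Parse trees for hhh:
  [R0 h [R2 h h]]
  [R0 [R1 h h] h]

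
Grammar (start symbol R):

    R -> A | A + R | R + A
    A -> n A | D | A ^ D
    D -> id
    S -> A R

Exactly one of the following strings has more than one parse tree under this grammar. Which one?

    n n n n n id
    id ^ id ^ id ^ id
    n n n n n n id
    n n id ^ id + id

n n id ^ id + id

n n n n n id: 1 tree
id ^ id ^ id ^ id: 1 tree
n n n n n n id: 1 tree
n n id ^ id + id: 6 trees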